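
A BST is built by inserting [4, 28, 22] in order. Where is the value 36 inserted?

Starting tree (level order): [4, None, 28, 22]
Insertion path: 4 -> 28
Result: insert 36 as right child of 28
Final tree (level order): [4, None, 28, 22, 36]


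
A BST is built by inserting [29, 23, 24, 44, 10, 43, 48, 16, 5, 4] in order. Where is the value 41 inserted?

Starting tree (level order): [29, 23, 44, 10, 24, 43, 48, 5, 16, None, None, None, None, None, None, 4]
Insertion path: 29 -> 44 -> 43
Result: insert 41 as left child of 43
Final tree (level order): [29, 23, 44, 10, 24, 43, 48, 5, 16, None, None, 41, None, None, None, 4]


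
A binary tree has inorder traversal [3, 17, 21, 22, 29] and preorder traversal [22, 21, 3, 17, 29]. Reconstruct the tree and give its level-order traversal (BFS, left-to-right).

Inorder:  [3, 17, 21, 22, 29]
Preorder: [22, 21, 3, 17, 29]
Algorithm: preorder visits root first, so consume preorder in order;
for each root, split the current inorder slice at that value into
left-subtree inorder and right-subtree inorder, then recurse.
Recursive splits:
  root=22; inorder splits into left=[3, 17, 21], right=[29]
  root=21; inorder splits into left=[3, 17], right=[]
  root=3; inorder splits into left=[], right=[17]
  root=17; inorder splits into left=[], right=[]
  root=29; inorder splits into left=[], right=[]
Reconstructed level-order: [22, 21, 29, 3, 17]


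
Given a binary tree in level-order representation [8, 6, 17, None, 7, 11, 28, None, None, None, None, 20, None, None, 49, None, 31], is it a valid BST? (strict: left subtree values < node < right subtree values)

Level-order array: [8, 6, 17, None, 7, 11, 28, None, None, None, None, 20, None, None, 49, None, 31]
Validate using subtree bounds (lo, hi): at each node, require lo < value < hi,
then recurse left with hi=value and right with lo=value.
Preorder trace (stopping at first violation):
  at node 8 with bounds (-inf, +inf): OK
  at node 6 with bounds (-inf, 8): OK
  at node 7 with bounds (6, 8): OK
  at node 17 with bounds (8, +inf): OK
  at node 11 with bounds (8, 17): OK
  at node 28 with bounds (17, +inf): OK
  at node 20 with bounds (17, 28): OK
  at node 49 with bounds (20, 28): VIOLATION
Node 49 violates its bound: not (20 < 49 < 28).
Result: Not a valid BST


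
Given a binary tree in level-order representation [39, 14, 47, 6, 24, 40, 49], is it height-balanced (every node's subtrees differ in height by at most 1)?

Tree (level-order array): [39, 14, 47, 6, 24, 40, 49]
Definition: a tree is height-balanced if, at every node, |h(left) - h(right)| <= 1 (empty subtree has height -1).
Bottom-up per-node check:
  node 6: h_left=-1, h_right=-1, diff=0 [OK], height=0
  node 24: h_left=-1, h_right=-1, diff=0 [OK], height=0
  node 14: h_left=0, h_right=0, diff=0 [OK], height=1
  node 40: h_left=-1, h_right=-1, diff=0 [OK], height=0
  node 49: h_left=-1, h_right=-1, diff=0 [OK], height=0
  node 47: h_left=0, h_right=0, diff=0 [OK], height=1
  node 39: h_left=1, h_right=1, diff=0 [OK], height=2
All nodes satisfy the balance condition.
Result: Balanced


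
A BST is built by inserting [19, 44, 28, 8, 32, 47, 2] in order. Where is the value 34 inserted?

Starting tree (level order): [19, 8, 44, 2, None, 28, 47, None, None, None, 32]
Insertion path: 19 -> 44 -> 28 -> 32
Result: insert 34 as right child of 32
Final tree (level order): [19, 8, 44, 2, None, 28, 47, None, None, None, 32, None, None, None, 34]


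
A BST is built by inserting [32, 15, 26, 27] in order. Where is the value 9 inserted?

Starting tree (level order): [32, 15, None, None, 26, None, 27]
Insertion path: 32 -> 15
Result: insert 9 as left child of 15
Final tree (level order): [32, 15, None, 9, 26, None, None, None, 27]


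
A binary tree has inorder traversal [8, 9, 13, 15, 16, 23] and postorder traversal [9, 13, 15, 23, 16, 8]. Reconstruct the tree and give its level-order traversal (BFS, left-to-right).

Inorder:   [8, 9, 13, 15, 16, 23]
Postorder: [9, 13, 15, 23, 16, 8]
Algorithm: postorder visits root last, so walk postorder right-to-left;
each value is the root of the current inorder slice — split it at that
value, recurse on the right subtree first, then the left.
Recursive splits:
  root=8; inorder splits into left=[], right=[9, 13, 15, 16, 23]
  root=16; inorder splits into left=[9, 13, 15], right=[23]
  root=23; inorder splits into left=[], right=[]
  root=15; inorder splits into left=[9, 13], right=[]
  root=13; inorder splits into left=[9], right=[]
  root=9; inorder splits into left=[], right=[]
Reconstructed level-order: [8, 16, 15, 23, 13, 9]


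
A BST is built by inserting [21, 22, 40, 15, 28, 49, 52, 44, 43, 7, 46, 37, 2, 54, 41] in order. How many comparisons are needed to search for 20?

Search path for 20: 21 -> 15
Found: False
Comparisons: 2


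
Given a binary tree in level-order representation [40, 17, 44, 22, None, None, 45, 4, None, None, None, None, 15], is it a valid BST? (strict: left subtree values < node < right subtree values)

Level-order array: [40, 17, 44, 22, None, None, 45, 4, None, None, None, None, 15]
Validate using subtree bounds (lo, hi): at each node, require lo < value < hi,
then recurse left with hi=value and right with lo=value.
Preorder trace (stopping at first violation):
  at node 40 with bounds (-inf, +inf): OK
  at node 17 with bounds (-inf, 40): OK
  at node 22 with bounds (-inf, 17): VIOLATION
Node 22 violates its bound: not (-inf < 22 < 17).
Result: Not a valid BST


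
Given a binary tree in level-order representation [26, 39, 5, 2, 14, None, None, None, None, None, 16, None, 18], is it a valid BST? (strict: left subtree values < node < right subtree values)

Level-order array: [26, 39, 5, 2, 14, None, None, None, None, None, 16, None, 18]
Validate using subtree bounds (lo, hi): at each node, require lo < value < hi,
then recurse left with hi=value and right with lo=value.
Preorder trace (stopping at first violation):
  at node 26 with bounds (-inf, +inf): OK
  at node 39 with bounds (-inf, 26): VIOLATION
Node 39 violates its bound: not (-inf < 39 < 26).
Result: Not a valid BST


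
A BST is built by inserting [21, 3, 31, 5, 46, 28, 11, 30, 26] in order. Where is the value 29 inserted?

Starting tree (level order): [21, 3, 31, None, 5, 28, 46, None, 11, 26, 30]
Insertion path: 21 -> 31 -> 28 -> 30
Result: insert 29 as left child of 30
Final tree (level order): [21, 3, 31, None, 5, 28, 46, None, 11, 26, 30, None, None, None, None, None, None, 29]


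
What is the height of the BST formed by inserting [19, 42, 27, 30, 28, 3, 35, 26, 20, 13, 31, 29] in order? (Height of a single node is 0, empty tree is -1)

Insertion order: [19, 42, 27, 30, 28, 3, 35, 26, 20, 13, 31, 29]
Tree (level-order array): [19, 3, 42, None, 13, 27, None, None, None, 26, 30, 20, None, 28, 35, None, None, None, 29, 31]
Compute height bottom-up (empty subtree = -1):
  height(13) = 1 + max(-1, -1) = 0
  height(3) = 1 + max(-1, 0) = 1
  height(20) = 1 + max(-1, -1) = 0
  height(26) = 1 + max(0, -1) = 1
  height(29) = 1 + max(-1, -1) = 0
  height(28) = 1 + max(-1, 0) = 1
  height(31) = 1 + max(-1, -1) = 0
  height(35) = 1 + max(0, -1) = 1
  height(30) = 1 + max(1, 1) = 2
  height(27) = 1 + max(1, 2) = 3
  height(42) = 1 + max(3, -1) = 4
  height(19) = 1 + max(1, 4) = 5
Height = 5


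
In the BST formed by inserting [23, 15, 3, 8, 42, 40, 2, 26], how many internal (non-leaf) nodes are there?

Tree built from: [23, 15, 3, 8, 42, 40, 2, 26]
Tree (level-order array): [23, 15, 42, 3, None, 40, None, 2, 8, 26]
Rule: An internal node has at least one child.
Per-node child counts:
  node 23: 2 child(ren)
  node 15: 1 child(ren)
  node 3: 2 child(ren)
  node 2: 0 child(ren)
  node 8: 0 child(ren)
  node 42: 1 child(ren)
  node 40: 1 child(ren)
  node 26: 0 child(ren)
Matching nodes: [23, 15, 3, 42, 40]
Count of internal (non-leaf) nodes: 5


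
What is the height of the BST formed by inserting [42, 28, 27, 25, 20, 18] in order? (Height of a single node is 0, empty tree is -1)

Insertion order: [42, 28, 27, 25, 20, 18]
Tree (level-order array): [42, 28, None, 27, None, 25, None, 20, None, 18]
Compute height bottom-up (empty subtree = -1):
  height(18) = 1 + max(-1, -1) = 0
  height(20) = 1 + max(0, -1) = 1
  height(25) = 1 + max(1, -1) = 2
  height(27) = 1 + max(2, -1) = 3
  height(28) = 1 + max(3, -1) = 4
  height(42) = 1 + max(4, -1) = 5
Height = 5


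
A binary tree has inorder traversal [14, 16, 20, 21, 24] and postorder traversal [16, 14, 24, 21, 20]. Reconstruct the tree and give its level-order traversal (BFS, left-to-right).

Inorder:   [14, 16, 20, 21, 24]
Postorder: [16, 14, 24, 21, 20]
Algorithm: postorder visits root last, so walk postorder right-to-left;
each value is the root of the current inorder slice — split it at that
value, recurse on the right subtree first, then the left.
Recursive splits:
  root=20; inorder splits into left=[14, 16], right=[21, 24]
  root=21; inorder splits into left=[], right=[24]
  root=24; inorder splits into left=[], right=[]
  root=14; inorder splits into left=[], right=[16]
  root=16; inorder splits into left=[], right=[]
Reconstructed level-order: [20, 14, 21, 16, 24]


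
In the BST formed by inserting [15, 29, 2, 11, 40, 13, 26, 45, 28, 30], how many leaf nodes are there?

Tree built from: [15, 29, 2, 11, 40, 13, 26, 45, 28, 30]
Tree (level-order array): [15, 2, 29, None, 11, 26, 40, None, 13, None, 28, 30, 45]
Rule: A leaf has 0 children.
Per-node child counts:
  node 15: 2 child(ren)
  node 2: 1 child(ren)
  node 11: 1 child(ren)
  node 13: 0 child(ren)
  node 29: 2 child(ren)
  node 26: 1 child(ren)
  node 28: 0 child(ren)
  node 40: 2 child(ren)
  node 30: 0 child(ren)
  node 45: 0 child(ren)
Matching nodes: [13, 28, 30, 45]
Count of leaf nodes: 4


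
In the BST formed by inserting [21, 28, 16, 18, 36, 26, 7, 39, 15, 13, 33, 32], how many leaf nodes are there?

Tree built from: [21, 28, 16, 18, 36, 26, 7, 39, 15, 13, 33, 32]
Tree (level-order array): [21, 16, 28, 7, 18, 26, 36, None, 15, None, None, None, None, 33, 39, 13, None, 32]
Rule: A leaf has 0 children.
Per-node child counts:
  node 21: 2 child(ren)
  node 16: 2 child(ren)
  node 7: 1 child(ren)
  node 15: 1 child(ren)
  node 13: 0 child(ren)
  node 18: 0 child(ren)
  node 28: 2 child(ren)
  node 26: 0 child(ren)
  node 36: 2 child(ren)
  node 33: 1 child(ren)
  node 32: 0 child(ren)
  node 39: 0 child(ren)
Matching nodes: [13, 18, 26, 32, 39]
Count of leaf nodes: 5


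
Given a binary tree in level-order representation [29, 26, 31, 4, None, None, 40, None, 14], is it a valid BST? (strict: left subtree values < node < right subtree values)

Level-order array: [29, 26, 31, 4, None, None, 40, None, 14]
Validate using subtree bounds (lo, hi): at each node, require lo < value < hi,
then recurse left with hi=value and right with lo=value.
Preorder trace (stopping at first violation):
  at node 29 with bounds (-inf, +inf): OK
  at node 26 with bounds (-inf, 29): OK
  at node 4 with bounds (-inf, 26): OK
  at node 14 with bounds (4, 26): OK
  at node 31 with bounds (29, +inf): OK
  at node 40 with bounds (31, +inf): OK
No violation found at any node.
Result: Valid BST


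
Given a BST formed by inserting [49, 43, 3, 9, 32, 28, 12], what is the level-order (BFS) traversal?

Tree insertion order: [49, 43, 3, 9, 32, 28, 12]
Tree (level-order array): [49, 43, None, 3, None, None, 9, None, 32, 28, None, 12]
BFS from the root, enqueuing left then right child of each popped node:
  queue [49] -> pop 49, enqueue [43], visited so far: [49]
  queue [43] -> pop 43, enqueue [3], visited so far: [49, 43]
  queue [3] -> pop 3, enqueue [9], visited so far: [49, 43, 3]
  queue [9] -> pop 9, enqueue [32], visited so far: [49, 43, 3, 9]
  queue [32] -> pop 32, enqueue [28], visited so far: [49, 43, 3, 9, 32]
  queue [28] -> pop 28, enqueue [12], visited so far: [49, 43, 3, 9, 32, 28]
  queue [12] -> pop 12, enqueue [none], visited so far: [49, 43, 3, 9, 32, 28, 12]
Result: [49, 43, 3, 9, 32, 28, 12]


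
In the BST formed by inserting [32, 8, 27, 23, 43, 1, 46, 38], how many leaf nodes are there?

Tree built from: [32, 8, 27, 23, 43, 1, 46, 38]
Tree (level-order array): [32, 8, 43, 1, 27, 38, 46, None, None, 23]
Rule: A leaf has 0 children.
Per-node child counts:
  node 32: 2 child(ren)
  node 8: 2 child(ren)
  node 1: 0 child(ren)
  node 27: 1 child(ren)
  node 23: 0 child(ren)
  node 43: 2 child(ren)
  node 38: 0 child(ren)
  node 46: 0 child(ren)
Matching nodes: [1, 23, 38, 46]
Count of leaf nodes: 4


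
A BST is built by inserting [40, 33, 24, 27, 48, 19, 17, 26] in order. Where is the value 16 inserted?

Starting tree (level order): [40, 33, 48, 24, None, None, None, 19, 27, 17, None, 26]
Insertion path: 40 -> 33 -> 24 -> 19 -> 17
Result: insert 16 as left child of 17
Final tree (level order): [40, 33, 48, 24, None, None, None, 19, 27, 17, None, 26, None, 16]


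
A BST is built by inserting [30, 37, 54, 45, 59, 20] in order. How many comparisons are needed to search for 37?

Search path for 37: 30 -> 37
Found: True
Comparisons: 2


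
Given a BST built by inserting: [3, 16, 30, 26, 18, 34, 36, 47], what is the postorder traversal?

Tree insertion order: [3, 16, 30, 26, 18, 34, 36, 47]
Tree (level-order array): [3, None, 16, None, 30, 26, 34, 18, None, None, 36, None, None, None, 47]
Postorder traversal: [18, 26, 47, 36, 34, 30, 16, 3]


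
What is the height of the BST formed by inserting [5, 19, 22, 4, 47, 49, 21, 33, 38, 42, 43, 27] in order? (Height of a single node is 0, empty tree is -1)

Insertion order: [5, 19, 22, 4, 47, 49, 21, 33, 38, 42, 43, 27]
Tree (level-order array): [5, 4, 19, None, None, None, 22, 21, 47, None, None, 33, 49, 27, 38, None, None, None, None, None, 42, None, 43]
Compute height bottom-up (empty subtree = -1):
  height(4) = 1 + max(-1, -1) = 0
  height(21) = 1 + max(-1, -1) = 0
  height(27) = 1 + max(-1, -1) = 0
  height(43) = 1 + max(-1, -1) = 0
  height(42) = 1 + max(-1, 0) = 1
  height(38) = 1 + max(-1, 1) = 2
  height(33) = 1 + max(0, 2) = 3
  height(49) = 1 + max(-1, -1) = 0
  height(47) = 1 + max(3, 0) = 4
  height(22) = 1 + max(0, 4) = 5
  height(19) = 1 + max(-1, 5) = 6
  height(5) = 1 + max(0, 6) = 7
Height = 7


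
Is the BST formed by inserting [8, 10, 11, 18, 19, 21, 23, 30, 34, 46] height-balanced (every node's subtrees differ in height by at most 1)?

Tree (level-order array): [8, None, 10, None, 11, None, 18, None, 19, None, 21, None, 23, None, 30, None, 34, None, 46]
Definition: a tree is height-balanced if, at every node, |h(left) - h(right)| <= 1 (empty subtree has height -1).
Bottom-up per-node check:
  node 46: h_left=-1, h_right=-1, diff=0 [OK], height=0
  node 34: h_left=-1, h_right=0, diff=1 [OK], height=1
  node 30: h_left=-1, h_right=1, diff=2 [FAIL (|-1-1|=2 > 1)], height=2
  node 23: h_left=-1, h_right=2, diff=3 [FAIL (|-1-2|=3 > 1)], height=3
  node 21: h_left=-1, h_right=3, diff=4 [FAIL (|-1-3|=4 > 1)], height=4
  node 19: h_left=-1, h_right=4, diff=5 [FAIL (|-1-4|=5 > 1)], height=5
  node 18: h_left=-1, h_right=5, diff=6 [FAIL (|-1-5|=6 > 1)], height=6
  node 11: h_left=-1, h_right=6, diff=7 [FAIL (|-1-6|=7 > 1)], height=7
  node 10: h_left=-1, h_right=7, diff=8 [FAIL (|-1-7|=8 > 1)], height=8
  node 8: h_left=-1, h_right=8, diff=9 [FAIL (|-1-8|=9 > 1)], height=9
Node 30 violates the condition: |-1 - 1| = 2 > 1.
Result: Not balanced


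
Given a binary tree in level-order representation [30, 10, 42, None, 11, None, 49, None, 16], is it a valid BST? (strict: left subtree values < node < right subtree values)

Level-order array: [30, 10, 42, None, 11, None, 49, None, 16]
Validate using subtree bounds (lo, hi): at each node, require lo < value < hi,
then recurse left with hi=value and right with lo=value.
Preorder trace (stopping at first violation):
  at node 30 with bounds (-inf, +inf): OK
  at node 10 with bounds (-inf, 30): OK
  at node 11 with bounds (10, 30): OK
  at node 16 with bounds (11, 30): OK
  at node 42 with bounds (30, +inf): OK
  at node 49 with bounds (42, +inf): OK
No violation found at any node.
Result: Valid BST


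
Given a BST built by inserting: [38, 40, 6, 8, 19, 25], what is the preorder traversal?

Tree insertion order: [38, 40, 6, 8, 19, 25]
Tree (level-order array): [38, 6, 40, None, 8, None, None, None, 19, None, 25]
Preorder traversal: [38, 6, 8, 19, 25, 40]


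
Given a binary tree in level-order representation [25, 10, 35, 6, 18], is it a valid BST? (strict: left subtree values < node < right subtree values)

Level-order array: [25, 10, 35, 6, 18]
Validate using subtree bounds (lo, hi): at each node, require lo < value < hi,
then recurse left with hi=value and right with lo=value.
Preorder trace (stopping at first violation):
  at node 25 with bounds (-inf, +inf): OK
  at node 10 with bounds (-inf, 25): OK
  at node 6 with bounds (-inf, 10): OK
  at node 18 with bounds (10, 25): OK
  at node 35 with bounds (25, +inf): OK
No violation found at any node.
Result: Valid BST


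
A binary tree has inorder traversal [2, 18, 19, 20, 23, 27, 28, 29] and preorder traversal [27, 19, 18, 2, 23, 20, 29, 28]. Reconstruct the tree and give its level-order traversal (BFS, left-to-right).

Inorder:  [2, 18, 19, 20, 23, 27, 28, 29]
Preorder: [27, 19, 18, 2, 23, 20, 29, 28]
Algorithm: preorder visits root first, so consume preorder in order;
for each root, split the current inorder slice at that value into
left-subtree inorder and right-subtree inorder, then recurse.
Recursive splits:
  root=27; inorder splits into left=[2, 18, 19, 20, 23], right=[28, 29]
  root=19; inorder splits into left=[2, 18], right=[20, 23]
  root=18; inorder splits into left=[2], right=[]
  root=2; inorder splits into left=[], right=[]
  root=23; inorder splits into left=[20], right=[]
  root=20; inorder splits into left=[], right=[]
  root=29; inorder splits into left=[28], right=[]
  root=28; inorder splits into left=[], right=[]
Reconstructed level-order: [27, 19, 29, 18, 23, 28, 2, 20]


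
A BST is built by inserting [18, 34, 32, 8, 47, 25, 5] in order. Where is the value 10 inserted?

Starting tree (level order): [18, 8, 34, 5, None, 32, 47, None, None, 25]
Insertion path: 18 -> 8
Result: insert 10 as right child of 8
Final tree (level order): [18, 8, 34, 5, 10, 32, 47, None, None, None, None, 25]


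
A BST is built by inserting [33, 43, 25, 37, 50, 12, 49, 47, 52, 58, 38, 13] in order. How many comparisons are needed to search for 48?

Search path for 48: 33 -> 43 -> 50 -> 49 -> 47
Found: False
Comparisons: 5


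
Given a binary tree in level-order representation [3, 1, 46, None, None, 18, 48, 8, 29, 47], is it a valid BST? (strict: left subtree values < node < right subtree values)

Level-order array: [3, 1, 46, None, None, 18, 48, 8, 29, 47]
Validate using subtree bounds (lo, hi): at each node, require lo < value < hi,
then recurse left with hi=value and right with lo=value.
Preorder trace (stopping at first violation):
  at node 3 with bounds (-inf, +inf): OK
  at node 1 with bounds (-inf, 3): OK
  at node 46 with bounds (3, +inf): OK
  at node 18 with bounds (3, 46): OK
  at node 8 with bounds (3, 18): OK
  at node 29 with bounds (18, 46): OK
  at node 48 with bounds (46, +inf): OK
  at node 47 with bounds (46, 48): OK
No violation found at any node.
Result: Valid BST


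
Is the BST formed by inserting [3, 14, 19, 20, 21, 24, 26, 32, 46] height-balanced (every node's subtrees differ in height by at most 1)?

Tree (level-order array): [3, None, 14, None, 19, None, 20, None, 21, None, 24, None, 26, None, 32, None, 46]
Definition: a tree is height-balanced if, at every node, |h(left) - h(right)| <= 1 (empty subtree has height -1).
Bottom-up per-node check:
  node 46: h_left=-1, h_right=-1, diff=0 [OK], height=0
  node 32: h_left=-1, h_right=0, diff=1 [OK], height=1
  node 26: h_left=-1, h_right=1, diff=2 [FAIL (|-1-1|=2 > 1)], height=2
  node 24: h_left=-1, h_right=2, diff=3 [FAIL (|-1-2|=3 > 1)], height=3
  node 21: h_left=-1, h_right=3, diff=4 [FAIL (|-1-3|=4 > 1)], height=4
  node 20: h_left=-1, h_right=4, diff=5 [FAIL (|-1-4|=5 > 1)], height=5
  node 19: h_left=-1, h_right=5, diff=6 [FAIL (|-1-5|=6 > 1)], height=6
  node 14: h_left=-1, h_right=6, diff=7 [FAIL (|-1-6|=7 > 1)], height=7
  node 3: h_left=-1, h_right=7, diff=8 [FAIL (|-1-7|=8 > 1)], height=8
Node 26 violates the condition: |-1 - 1| = 2 > 1.
Result: Not balanced


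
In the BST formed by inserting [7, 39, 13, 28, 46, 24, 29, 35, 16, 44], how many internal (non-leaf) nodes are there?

Tree built from: [7, 39, 13, 28, 46, 24, 29, 35, 16, 44]
Tree (level-order array): [7, None, 39, 13, 46, None, 28, 44, None, 24, 29, None, None, 16, None, None, 35]
Rule: An internal node has at least one child.
Per-node child counts:
  node 7: 1 child(ren)
  node 39: 2 child(ren)
  node 13: 1 child(ren)
  node 28: 2 child(ren)
  node 24: 1 child(ren)
  node 16: 0 child(ren)
  node 29: 1 child(ren)
  node 35: 0 child(ren)
  node 46: 1 child(ren)
  node 44: 0 child(ren)
Matching nodes: [7, 39, 13, 28, 24, 29, 46]
Count of internal (non-leaf) nodes: 7


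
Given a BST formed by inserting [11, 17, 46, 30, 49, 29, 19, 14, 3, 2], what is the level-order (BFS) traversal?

Tree insertion order: [11, 17, 46, 30, 49, 29, 19, 14, 3, 2]
Tree (level-order array): [11, 3, 17, 2, None, 14, 46, None, None, None, None, 30, 49, 29, None, None, None, 19]
BFS from the root, enqueuing left then right child of each popped node:
  queue [11] -> pop 11, enqueue [3, 17], visited so far: [11]
  queue [3, 17] -> pop 3, enqueue [2], visited so far: [11, 3]
  queue [17, 2] -> pop 17, enqueue [14, 46], visited so far: [11, 3, 17]
  queue [2, 14, 46] -> pop 2, enqueue [none], visited so far: [11, 3, 17, 2]
  queue [14, 46] -> pop 14, enqueue [none], visited so far: [11, 3, 17, 2, 14]
  queue [46] -> pop 46, enqueue [30, 49], visited so far: [11, 3, 17, 2, 14, 46]
  queue [30, 49] -> pop 30, enqueue [29], visited so far: [11, 3, 17, 2, 14, 46, 30]
  queue [49, 29] -> pop 49, enqueue [none], visited so far: [11, 3, 17, 2, 14, 46, 30, 49]
  queue [29] -> pop 29, enqueue [19], visited so far: [11, 3, 17, 2, 14, 46, 30, 49, 29]
  queue [19] -> pop 19, enqueue [none], visited so far: [11, 3, 17, 2, 14, 46, 30, 49, 29, 19]
Result: [11, 3, 17, 2, 14, 46, 30, 49, 29, 19]


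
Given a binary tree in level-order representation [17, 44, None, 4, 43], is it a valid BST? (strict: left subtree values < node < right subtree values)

Level-order array: [17, 44, None, 4, 43]
Validate using subtree bounds (lo, hi): at each node, require lo < value < hi,
then recurse left with hi=value and right with lo=value.
Preorder trace (stopping at first violation):
  at node 17 with bounds (-inf, +inf): OK
  at node 44 with bounds (-inf, 17): VIOLATION
Node 44 violates its bound: not (-inf < 44 < 17).
Result: Not a valid BST


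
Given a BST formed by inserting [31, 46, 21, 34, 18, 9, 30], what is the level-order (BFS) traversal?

Tree insertion order: [31, 46, 21, 34, 18, 9, 30]
Tree (level-order array): [31, 21, 46, 18, 30, 34, None, 9]
BFS from the root, enqueuing left then right child of each popped node:
  queue [31] -> pop 31, enqueue [21, 46], visited so far: [31]
  queue [21, 46] -> pop 21, enqueue [18, 30], visited so far: [31, 21]
  queue [46, 18, 30] -> pop 46, enqueue [34], visited so far: [31, 21, 46]
  queue [18, 30, 34] -> pop 18, enqueue [9], visited so far: [31, 21, 46, 18]
  queue [30, 34, 9] -> pop 30, enqueue [none], visited so far: [31, 21, 46, 18, 30]
  queue [34, 9] -> pop 34, enqueue [none], visited so far: [31, 21, 46, 18, 30, 34]
  queue [9] -> pop 9, enqueue [none], visited so far: [31, 21, 46, 18, 30, 34, 9]
Result: [31, 21, 46, 18, 30, 34, 9]


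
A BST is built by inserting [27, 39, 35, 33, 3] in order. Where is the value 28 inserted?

Starting tree (level order): [27, 3, 39, None, None, 35, None, 33]
Insertion path: 27 -> 39 -> 35 -> 33
Result: insert 28 as left child of 33
Final tree (level order): [27, 3, 39, None, None, 35, None, 33, None, 28]


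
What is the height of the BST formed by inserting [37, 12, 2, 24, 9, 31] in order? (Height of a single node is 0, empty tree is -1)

Insertion order: [37, 12, 2, 24, 9, 31]
Tree (level-order array): [37, 12, None, 2, 24, None, 9, None, 31]
Compute height bottom-up (empty subtree = -1):
  height(9) = 1 + max(-1, -1) = 0
  height(2) = 1 + max(-1, 0) = 1
  height(31) = 1 + max(-1, -1) = 0
  height(24) = 1 + max(-1, 0) = 1
  height(12) = 1 + max(1, 1) = 2
  height(37) = 1 + max(2, -1) = 3
Height = 3


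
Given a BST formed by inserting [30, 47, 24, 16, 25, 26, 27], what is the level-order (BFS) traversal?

Tree insertion order: [30, 47, 24, 16, 25, 26, 27]
Tree (level-order array): [30, 24, 47, 16, 25, None, None, None, None, None, 26, None, 27]
BFS from the root, enqueuing left then right child of each popped node:
  queue [30] -> pop 30, enqueue [24, 47], visited so far: [30]
  queue [24, 47] -> pop 24, enqueue [16, 25], visited so far: [30, 24]
  queue [47, 16, 25] -> pop 47, enqueue [none], visited so far: [30, 24, 47]
  queue [16, 25] -> pop 16, enqueue [none], visited so far: [30, 24, 47, 16]
  queue [25] -> pop 25, enqueue [26], visited so far: [30, 24, 47, 16, 25]
  queue [26] -> pop 26, enqueue [27], visited so far: [30, 24, 47, 16, 25, 26]
  queue [27] -> pop 27, enqueue [none], visited so far: [30, 24, 47, 16, 25, 26, 27]
Result: [30, 24, 47, 16, 25, 26, 27]


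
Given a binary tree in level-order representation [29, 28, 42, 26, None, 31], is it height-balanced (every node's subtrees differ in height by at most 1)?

Tree (level-order array): [29, 28, 42, 26, None, 31]
Definition: a tree is height-balanced if, at every node, |h(left) - h(right)| <= 1 (empty subtree has height -1).
Bottom-up per-node check:
  node 26: h_left=-1, h_right=-1, diff=0 [OK], height=0
  node 28: h_left=0, h_right=-1, diff=1 [OK], height=1
  node 31: h_left=-1, h_right=-1, diff=0 [OK], height=0
  node 42: h_left=0, h_right=-1, diff=1 [OK], height=1
  node 29: h_left=1, h_right=1, diff=0 [OK], height=2
All nodes satisfy the balance condition.
Result: Balanced


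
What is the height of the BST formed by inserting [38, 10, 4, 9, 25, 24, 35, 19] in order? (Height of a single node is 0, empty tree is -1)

Insertion order: [38, 10, 4, 9, 25, 24, 35, 19]
Tree (level-order array): [38, 10, None, 4, 25, None, 9, 24, 35, None, None, 19]
Compute height bottom-up (empty subtree = -1):
  height(9) = 1 + max(-1, -1) = 0
  height(4) = 1 + max(-1, 0) = 1
  height(19) = 1 + max(-1, -1) = 0
  height(24) = 1 + max(0, -1) = 1
  height(35) = 1 + max(-1, -1) = 0
  height(25) = 1 + max(1, 0) = 2
  height(10) = 1 + max(1, 2) = 3
  height(38) = 1 + max(3, -1) = 4
Height = 4


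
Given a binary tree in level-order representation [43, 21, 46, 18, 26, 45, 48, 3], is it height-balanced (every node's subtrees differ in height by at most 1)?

Tree (level-order array): [43, 21, 46, 18, 26, 45, 48, 3]
Definition: a tree is height-balanced if, at every node, |h(left) - h(right)| <= 1 (empty subtree has height -1).
Bottom-up per-node check:
  node 3: h_left=-1, h_right=-1, diff=0 [OK], height=0
  node 18: h_left=0, h_right=-1, diff=1 [OK], height=1
  node 26: h_left=-1, h_right=-1, diff=0 [OK], height=0
  node 21: h_left=1, h_right=0, diff=1 [OK], height=2
  node 45: h_left=-1, h_right=-1, diff=0 [OK], height=0
  node 48: h_left=-1, h_right=-1, diff=0 [OK], height=0
  node 46: h_left=0, h_right=0, diff=0 [OK], height=1
  node 43: h_left=2, h_right=1, diff=1 [OK], height=3
All nodes satisfy the balance condition.
Result: Balanced


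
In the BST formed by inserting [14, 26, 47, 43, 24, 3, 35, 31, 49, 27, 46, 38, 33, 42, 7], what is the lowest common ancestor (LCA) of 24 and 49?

Tree insertion order: [14, 26, 47, 43, 24, 3, 35, 31, 49, 27, 46, 38, 33, 42, 7]
Tree (level-order array): [14, 3, 26, None, 7, 24, 47, None, None, None, None, 43, 49, 35, 46, None, None, 31, 38, None, None, 27, 33, None, 42]
In a BST, the LCA of p=24, q=49 is the first node v on the
root-to-leaf path with p <= v <= q (go left if both < v, right if both > v).
Walk from root:
  at 14: both 24 and 49 > 14, go right
  at 26: 24 <= 26 <= 49, this is the LCA
LCA = 26


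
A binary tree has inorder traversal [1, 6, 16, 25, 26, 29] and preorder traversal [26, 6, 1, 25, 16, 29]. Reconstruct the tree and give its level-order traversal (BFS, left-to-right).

Inorder:  [1, 6, 16, 25, 26, 29]
Preorder: [26, 6, 1, 25, 16, 29]
Algorithm: preorder visits root first, so consume preorder in order;
for each root, split the current inorder slice at that value into
left-subtree inorder and right-subtree inorder, then recurse.
Recursive splits:
  root=26; inorder splits into left=[1, 6, 16, 25], right=[29]
  root=6; inorder splits into left=[1], right=[16, 25]
  root=1; inorder splits into left=[], right=[]
  root=25; inorder splits into left=[16], right=[]
  root=16; inorder splits into left=[], right=[]
  root=29; inorder splits into left=[], right=[]
Reconstructed level-order: [26, 6, 29, 1, 25, 16]


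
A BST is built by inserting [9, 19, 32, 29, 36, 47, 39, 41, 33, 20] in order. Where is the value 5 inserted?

Starting tree (level order): [9, None, 19, None, 32, 29, 36, 20, None, 33, 47, None, None, None, None, 39, None, None, 41]
Insertion path: 9
Result: insert 5 as left child of 9
Final tree (level order): [9, 5, 19, None, None, None, 32, 29, 36, 20, None, 33, 47, None, None, None, None, 39, None, None, 41]


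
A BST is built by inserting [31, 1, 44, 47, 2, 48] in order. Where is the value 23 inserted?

Starting tree (level order): [31, 1, 44, None, 2, None, 47, None, None, None, 48]
Insertion path: 31 -> 1 -> 2
Result: insert 23 as right child of 2
Final tree (level order): [31, 1, 44, None, 2, None, 47, None, 23, None, 48]


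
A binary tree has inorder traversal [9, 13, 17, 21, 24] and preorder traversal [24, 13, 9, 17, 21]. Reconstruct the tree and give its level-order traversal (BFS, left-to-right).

Inorder:  [9, 13, 17, 21, 24]
Preorder: [24, 13, 9, 17, 21]
Algorithm: preorder visits root first, so consume preorder in order;
for each root, split the current inorder slice at that value into
left-subtree inorder and right-subtree inorder, then recurse.
Recursive splits:
  root=24; inorder splits into left=[9, 13, 17, 21], right=[]
  root=13; inorder splits into left=[9], right=[17, 21]
  root=9; inorder splits into left=[], right=[]
  root=17; inorder splits into left=[], right=[21]
  root=21; inorder splits into left=[], right=[]
Reconstructed level-order: [24, 13, 9, 17, 21]


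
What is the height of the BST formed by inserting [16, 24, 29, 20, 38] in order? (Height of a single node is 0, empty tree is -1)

Insertion order: [16, 24, 29, 20, 38]
Tree (level-order array): [16, None, 24, 20, 29, None, None, None, 38]
Compute height bottom-up (empty subtree = -1):
  height(20) = 1 + max(-1, -1) = 0
  height(38) = 1 + max(-1, -1) = 0
  height(29) = 1 + max(-1, 0) = 1
  height(24) = 1 + max(0, 1) = 2
  height(16) = 1 + max(-1, 2) = 3
Height = 3


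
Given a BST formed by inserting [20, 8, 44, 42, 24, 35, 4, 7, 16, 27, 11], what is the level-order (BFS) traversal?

Tree insertion order: [20, 8, 44, 42, 24, 35, 4, 7, 16, 27, 11]
Tree (level-order array): [20, 8, 44, 4, 16, 42, None, None, 7, 11, None, 24, None, None, None, None, None, None, 35, 27]
BFS from the root, enqueuing left then right child of each popped node:
  queue [20] -> pop 20, enqueue [8, 44], visited so far: [20]
  queue [8, 44] -> pop 8, enqueue [4, 16], visited so far: [20, 8]
  queue [44, 4, 16] -> pop 44, enqueue [42], visited so far: [20, 8, 44]
  queue [4, 16, 42] -> pop 4, enqueue [7], visited so far: [20, 8, 44, 4]
  queue [16, 42, 7] -> pop 16, enqueue [11], visited so far: [20, 8, 44, 4, 16]
  queue [42, 7, 11] -> pop 42, enqueue [24], visited so far: [20, 8, 44, 4, 16, 42]
  queue [7, 11, 24] -> pop 7, enqueue [none], visited so far: [20, 8, 44, 4, 16, 42, 7]
  queue [11, 24] -> pop 11, enqueue [none], visited so far: [20, 8, 44, 4, 16, 42, 7, 11]
  queue [24] -> pop 24, enqueue [35], visited so far: [20, 8, 44, 4, 16, 42, 7, 11, 24]
  queue [35] -> pop 35, enqueue [27], visited so far: [20, 8, 44, 4, 16, 42, 7, 11, 24, 35]
  queue [27] -> pop 27, enqueue [none], visited so far: [20, 8, 44, 4, 16, 42, 7, 11, 24, 35, 27]
Result: [20, 8, 44, 4, 16, 42, 7, 11, 24, 35, 27]


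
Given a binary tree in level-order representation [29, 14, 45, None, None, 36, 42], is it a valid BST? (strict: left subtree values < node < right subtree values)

Level-order array: [29, 14, 45, None, None, 36, 42]
Validate using subtree bounds (lo, hi): at each node, require lo < value < hi,
then recurse left with hi=value and right with lo=value.
Preorder trace (stopping at first violation):
  at node 29 with bounds (-inf, +inf): OK
  at node 14 with bounds (-inf, 29): OK
  at node 45 with bounds (29, +inf): OK
  at node 36 with bounds (29, 45): OK
  at node 42 with bounds (45, +inf): VIOLATION
Node 42 violates its bound: not (45 < 42 < +inf).
Result: Not a valid BST


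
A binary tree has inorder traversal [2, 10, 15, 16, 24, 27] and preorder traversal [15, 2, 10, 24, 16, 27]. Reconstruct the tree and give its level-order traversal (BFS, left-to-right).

Inorder:  [2, 10, 15, 16, 24, 27]
Preorder: [15, 2, 10, 24, 16, 27]
Algorithm: preorder visits root first, so consume preorder in order;
for each root, split the current inorder slice at that value into
left-subtree inorder and right-subtree inorder, then recurse.
Recursive splits:
  root=15; inorder splits into left=[2, 10], right=[16, 24, 27]
  root=2; inorder splits into left=[], right=[10]
  root=10; inorder splits into left=[], right=[]
  root=24; inorder splits into left=[16], right=[27]
  root=16; inorder splits into left=[], right=[]
  root=27; inorder splits into left=[], right=[]
Reconstructed level-order: [15, 2, 24, 10, 16, 27]


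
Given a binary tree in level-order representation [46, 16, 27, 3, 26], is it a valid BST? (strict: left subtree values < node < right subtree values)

Level-order array: [46, 16, 27, 3, 26]
Validate using subtree bounds (lo, hi): at each node, require lo < value < hi,
then recurse left with hi=value and right with lo=value.
Preorder trace (stopping at first violation):
  at node 46 with bounds (-inf, +inf): OK
  at node 16 with bounds (-inf, 46): OK
  at node 3 with bounds (-inf, 16): OK
  at node 26 with bounds (16, 46): OK
  at node 27 with bounds (46, +inf): VIOLATION
Node 27 violates its bound: not (46 < 27 < +inf).
Result: Not a valid BST


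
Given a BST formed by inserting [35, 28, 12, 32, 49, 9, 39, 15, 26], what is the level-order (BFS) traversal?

Tree insertion order: [35, 28, 12, 32, 49, 9, 39, 15, 26]
Tree (level-order array): [35, 28, 49, 12, 32, 39, None, 9, 15, None, None, None, None, None, None, None, 26]
BFS from the root, enqueuing left then right child of each popped node:
  queue [35] -> pop 35, enqueue [28, 49], visited so far: [35]
  queue [28, 49] -> pop 28, enqueue [12, 32], visited so far: [35, 28]
  queue [49, 12, 32] -> pop 49, enqueue [39], visited so far: [35, 28, 49]
  queue [12, 32, 39] -> pop 12, enqueue [9, 15], visited so far: [35, 28, 49, 12]
  queue [32, 39, 9, 15] -> pop 32, enqueue [none], visited so far: [35, 28, 49, 12, 32]
  queue [39, 9, 15] -> pop 39, enqueue [none], visited so far: [35, 28, 49, 12, 32, 39]
  queue [9, 15] -> pop 9, enqueue [none], visited so far: [35, 28, 49, 12, 32, 39, 9]
  queue [15] -> pop 15, enqueue [26], visited so far: [35, 28, 49, 12, 32, 39, 9, 15]
  queue [26] -> pop 26, enqueue [none], visited so far: [35, 28, 49, 12, 32, 39, 9, 15, 26]
Result: [35, 28, 49, 12, 32, 39, 9, 15, 26]


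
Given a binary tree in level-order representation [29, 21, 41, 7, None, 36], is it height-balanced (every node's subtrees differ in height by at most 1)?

Tree (level-order array): [29, 21, 41, 7, None, 36]
Definition: a tree is height-balanced if, at every node, |h(left) - h(right)| <= 1 (empty subtree has height -1).
Bottom-up per-node check:
  node 7: h_left=-1, h_right=-1, diff=0 [OK], height=0
  node 21: h_left=0, h_right=-1, diff=1 [OK], height=1
  node 36: h_left=-1, h_right=-1, diff=0 [OK], height=0
  node 41: h_left=0, h_right=-1, diff=1 [OK], height=1
  node 29: h_left=1, h_right=1, diff=0 [OK], height=2
All nodes satisfy the balance condition.
Result: Balanced


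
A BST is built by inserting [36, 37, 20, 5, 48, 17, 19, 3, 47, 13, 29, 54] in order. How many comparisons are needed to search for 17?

Search path for 17: 36 -> 20 -> 5 -> 17
Found: True
Comparisons: 4


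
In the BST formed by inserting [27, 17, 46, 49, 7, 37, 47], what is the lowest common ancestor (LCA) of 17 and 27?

Tree insertion order: [27, 17, 46, 49, 7, 37, 47]
Tree (level-order array): [27, 17, 46, 7, None, 37, 49, None, None, None, None, 47]
In a BST, the LCA of p=17, q=27 is the first node v on the
root-to-leaf path with p <= v <= q (go left if both < v, right if both > v).
Walk from root:
  at 27: 17 <= 27 <= 27, this is the LCA
LCA = 27


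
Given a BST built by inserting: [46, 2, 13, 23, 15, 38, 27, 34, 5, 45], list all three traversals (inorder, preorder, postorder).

Tree insertion order: [46, 2, 13, 23, 15, 38, 27, 34, 5, 45]
Tree (level-order array): [46, 2, None, None, 13, 5, 23, None, None, 15, 38, None, None, 27, 45, None, 34]
Inorder (L, root, R): [2, 5, 13, 15, 23, 27, 34, 38, 45, 46]
Preorder (root, L, R): [46, 2, 13, 5, 23, 15, 38, 27, 34, 45]
Postorder (L, R, root): [5, 15, 34, 27, 45, 38, 23, 13, 2, 46]


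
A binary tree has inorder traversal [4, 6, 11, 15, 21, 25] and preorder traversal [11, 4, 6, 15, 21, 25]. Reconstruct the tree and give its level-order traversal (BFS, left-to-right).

Inorder:  [4, 6, 11, 15, 21, 25]
Preorder: [11, 4, 6, 15, 21, 25]
Algorithm: preorder visits root first, so consume preorder in order;
for each root, split the current inorder slice at that value into
left-subtree inorder and right-subtree inorder, then recurse.
Recursive splits:
  root=11; inorder splits into left=[4, 6], right=[15, 21, 25]
  root=4; inorder splits into left=[], right=[6]
  root=6; inorder splits into left=[], right=[]
  root=15; inorder splits into left=[], right=[21, 25]
  root=21; inorder splits into left=[], right=[25]
  root=25; inorder splits into left=[], right=[]
Reconstructed level-order: [11, 4, 15, 6, 21, 25]


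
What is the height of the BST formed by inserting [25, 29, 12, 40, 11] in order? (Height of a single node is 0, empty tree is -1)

Insertion order: [25, 29, 12, 40, 11]
Tree (level-order array): [25, 12, 29, 11, None, None, 40]
Compute height bottom-up (empty subtree = -1):
  height(11) = 1 + max(-1, -1) = 0
  height(12) = 1 + max(0, -1) = 1
  height(40) = 1 + max(-1, -1) = 0
  height(29) = 1 + max(-1, 0) = 1
  height(25) = 1 + max(1, 1) = 2
Height = 2


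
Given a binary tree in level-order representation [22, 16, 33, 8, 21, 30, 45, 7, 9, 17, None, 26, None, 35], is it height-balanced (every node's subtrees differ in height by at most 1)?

Tree (level-order array): [22, 16, 33, 8, 21, 30, 45, 7, 9, 17, None, 26, None, 35]
Definition: a tree is height-balanced if, at every node, |h(left) - h(right)| <= 1 (empty subtree has height -1).
Bottom-up per-node check:
  node 7: h_left=-1, h_right=-1, diff=0 [OK], height=0
  node 9: h_left=-1, h_right=-1, diff=0 [OK], height=0
  node 8: h_left=0, h_right=0, diff=0 [OK], height=1
  node 17: h_left=-1, h_right=-1, diff=0 [OK], height=0
  node 21: h_left=0, h_right=-1, diff=1 [OK], height=1
  node 16: h_left=1, h_right=1, diff=0 [OK], height=2
  node 26: h_left=-1, h_right=-1, diff=0 [OK], height=0
  node 30: h_left=0, h_right=-1, diff=1 [OK], height=1
  node 35: h_left=-1, h_right=-1, diff=0 [OK], height=0
  node 45: h_left=0, h_right=-1, diff=1 [OK], height=1
  node 33: h_left=1, h_right=1, diff=0 [OK], height=2
  node 22: h_left=2, h_right=2, diff=0 [OK], height=3
All nodes satisfy the balance condition.
Result: Balanced


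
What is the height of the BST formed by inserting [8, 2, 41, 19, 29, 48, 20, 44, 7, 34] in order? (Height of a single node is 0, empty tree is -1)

Insertion order: [8, 2, 41, 19, 29, 48, 20, 44, 7, 34]
Tree (level-order array): [8, 2, 41, None, 7, 19, 48, None, None, None, 29, 44, None, 20, 34]
Compute height bottom-up (empty subtree = -1):
  height(7) = 1 + max(-1, -1) = 0
  height(2) = 1 + max(-1, 0) = 1
  height(20) = 1 + max(-1, -1) = 0
  height(34) = 1 + max(-1, -1) = 0
  height(29) = 1 + max(0, 0) = 1
  height(19) = 1 + max(-1, 1) = 2
  height(44) = 1 + max(-1, -1) = 0
  height(48) = 1 + max(0, -1) = 1
  height(41) = 1 + max(2, 1) = 3
  height(8) = 1 + max(1, 3) = 4
Height = 4
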